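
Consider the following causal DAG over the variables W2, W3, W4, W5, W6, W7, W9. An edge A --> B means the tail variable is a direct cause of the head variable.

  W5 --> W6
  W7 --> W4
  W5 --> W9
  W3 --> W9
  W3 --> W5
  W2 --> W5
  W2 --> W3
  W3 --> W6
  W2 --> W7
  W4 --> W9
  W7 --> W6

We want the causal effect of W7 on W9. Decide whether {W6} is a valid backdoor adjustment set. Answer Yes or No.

No

Backdoor paths from W7 to W9 (paths whose first edge points into W7):
  P1: W7 <- W2 -> W3 -> W5 -> W9
  P2: W7 <- W2 -> W3 -> W6 <- W5 -> W9
  P3: W7 <- W2 -> W3 -> W9
  P4: W7 <- W2 -> W5 <- W3 -> W9
  P5: W7 <- W2 -> W5 -> W6 <- W3 -> W9
  P6: W7 <- W2 -> W5 -> W9
Condition 1 (no descendant of W7 in the set): FAILS — W6 is a descendant of W7.
Condition 2 (every backdoor path blocked by {W6}):
  P1: open — no interior node is in the conditioning set.
  P2: open — collider(s) W6 are conditioned on (or have a conditioned descendant) and no non-collider on the path is in the set.
  P3: open — no interior node is in the conditioning set.
  P4: open — collider(s) W5 are conditioned on (or have a conditioned descendant) and no non-collider on the path is in the set.
  P5: open — collider(s) W6 are conditioned on (or have a conditioned descendant) and no non-collider on the path is in the set.
  P6: open — no interior node is in the conditioning set.
{W6} does not satisfy the backdoor criterion.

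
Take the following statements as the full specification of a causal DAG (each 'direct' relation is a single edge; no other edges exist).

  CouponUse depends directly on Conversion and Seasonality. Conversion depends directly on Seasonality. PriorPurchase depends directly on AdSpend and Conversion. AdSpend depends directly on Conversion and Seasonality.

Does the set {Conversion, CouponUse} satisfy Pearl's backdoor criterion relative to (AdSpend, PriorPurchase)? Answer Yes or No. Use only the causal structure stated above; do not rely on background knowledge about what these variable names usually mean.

Yes

Backdoor paths from AdSpend to PriorPurchase (paths whose first edge points into AdSpend):
  P1: AdSpend <- Seasonality -> Conversion -> PriorPurchase
  P2: AdSpend <- Seasonality -> CouponUse <- Conversion -> PriorPurchase
  P3: AdSpend <- Conversion -> PriorPurchase
Condition 1 (no descendant of AdSpend in the set): holds — descendants of AdSpend are {PriorPurchase}; none are in {Conversion, CouponUse}.
Condition 2 (every backdoor path blocked by {Conversion, CouponUse}):
  P1: blocked at chain node Conversion ∈ conditioning set.
  P2: blocked at fork node Conversion ∈ conditioning set.
  P3: blocked at fork node Conversion ∈ conditioning set.
{Conversion, CouponUse} satisfies the backdoor criterion.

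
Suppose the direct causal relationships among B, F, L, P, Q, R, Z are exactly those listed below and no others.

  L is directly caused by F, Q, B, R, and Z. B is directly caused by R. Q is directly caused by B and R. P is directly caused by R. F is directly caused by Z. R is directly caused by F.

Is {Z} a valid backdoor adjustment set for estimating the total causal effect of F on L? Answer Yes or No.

Yes

Backdoor paths from F to L (paths whose first edge points into F):
  P1: F <- Z -> L
Condition 1 (no descendant of F in the set): holds — descendants of F are {B, L, P, Q, R}; none are in {Z}.
Condition 2 (every backdoor path blocked by {Z}):
  P1: blocked at fork node Z ∈ conditioning set.
{Z} satisfies the backdoor criterion.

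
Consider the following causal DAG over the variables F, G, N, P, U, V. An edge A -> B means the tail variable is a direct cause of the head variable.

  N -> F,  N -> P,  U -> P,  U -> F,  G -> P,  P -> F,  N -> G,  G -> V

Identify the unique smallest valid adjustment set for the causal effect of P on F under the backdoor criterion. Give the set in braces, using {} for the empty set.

Variables eligible for adjustment (non-descendants of P, excluding P and F): {G, N, U, V}.
Backdoor paths from P to F:
  P1: P <- N -> F
  P2: P <- G <- N -> F
  P3: P <- U -> F
The empty set is not sufficient: P1 (P <- N -> F) has no collider blocking it and no conditioned non-collider, so it is open.
Try {N, U}:
  P1: blocked at fork node N ∈ conditioning set.
  P2: blocked at fork node N ∈ conditioning set.
  P3: blocked at fork node U ∈ conditioning set.
{N, U} contains no descendant of P and blocks every backdoor path.
Every element of {N, U} is needed (dropping N leaves P1 open; dropping U leaves P3 open), so no proper subset is valid.
Among all size-2 subsets of the eligible variables, only {N, U} blocks every backdoor path, so it is the unique smallest valid adjustment set.

{N, U}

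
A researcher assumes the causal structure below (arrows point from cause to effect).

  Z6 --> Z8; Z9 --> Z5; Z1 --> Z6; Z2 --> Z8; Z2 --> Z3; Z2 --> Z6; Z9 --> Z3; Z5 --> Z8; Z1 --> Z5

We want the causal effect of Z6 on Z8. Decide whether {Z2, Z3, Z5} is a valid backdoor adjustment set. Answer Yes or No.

Backdoor paths from Z6 to Z8 (paths whose first edge points into Z6):
  P1: Z6 <- Z2 -> Z3 <- Z9 -> Z5 -> Z8
  P2: Z6 <- Z2 -> Z8
  P3: Z6 <- Z1 -> Z5 <- Z9 -> Z3 <- Z2 -> Z8
  P4: Z6 <- Z1 -> Z5 -> Z8
Condition 1 (no descendant of Z6 in the set): holds — descendants of Z6 are {Z8}; none are in {Z2, Z3, Z5}.
Condition 2 (every backdoor path blocked by {Z2, Z3, Z5}):
  P1: blocked at fork node Z2 ∈ conditioning set.
  P2: blocked at fork node Z2 ∈ conditioning set.
  P3: blocked at fork node Z2 ∈ conditioning set.
  P4: blocked at chain node Z5 ∈ conditioning set.
{Z2, Z3, Z5} satisfies the backdoor criterion.

Yes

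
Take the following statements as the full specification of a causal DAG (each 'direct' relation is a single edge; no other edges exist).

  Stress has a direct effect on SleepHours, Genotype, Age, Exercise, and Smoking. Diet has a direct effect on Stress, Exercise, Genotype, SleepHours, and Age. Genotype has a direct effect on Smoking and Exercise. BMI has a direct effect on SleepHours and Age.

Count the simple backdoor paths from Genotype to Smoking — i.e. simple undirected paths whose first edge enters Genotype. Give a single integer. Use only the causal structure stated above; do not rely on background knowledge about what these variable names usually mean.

A backdoor path from Genotype to Smoking is any simple undirected path whose first edge points into Genotype (i.e. leaves Genotype via a parent).
Parents of Genotype: {Diet, Stress}.
Enumerating:
  P1: Genotype <- Diet -> Stress -> Smoking
  P2: Genotype <- Diet -> Exercise <- Stress -> Smoking
  P3: Genotype <- Diet -> SleepHours <- Stress -> Smoking
  P4: Genotype <- Diet -> SleepHours <- BMI -> Age <- Stress -> Smoking
  P5: Genotype <- Diet -> Age <- Stress -> Smoking
  P6: Genotype <- Diet -> Age <- BMI -> SleepHours <- Stress -> Smoking
  P7: Genotype <- Stress -> Smoking
That exhausts the simple backdoor paths. Count: 7.

7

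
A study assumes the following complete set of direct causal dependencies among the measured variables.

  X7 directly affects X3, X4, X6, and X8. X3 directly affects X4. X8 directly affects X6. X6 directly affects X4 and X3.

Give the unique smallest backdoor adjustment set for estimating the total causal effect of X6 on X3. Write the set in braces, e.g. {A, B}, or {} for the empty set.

{X7}

Variables eligible for adjustment (non-descendants of X6, excluding X6 and X3): {X7, X8}.
Backdoor paths from X6 to X3:
  P1: X6 <- X7 -> X3
  P2: X6 <- X7 -> X4 <- X3
  P3: X6 <- X8 <- X7 -> X3
  P4: X6 <- X8 <- X7 -> X4 <- X3
The empty set is not sufficient: P1 (X6 <- X7 -> X3) has no collider blocking it and no conditioned non-collider, so it is open.
Try {X7}:
  P1: blocked at fork node X7 ∈ conditioning set.
  P2: blocked at fork node X7 ∈ conditioning set.
  P3: blocked at fork node X7 ∈ conditioning set.
  P4: blocked at fork node X7 ∈ conditioning set.
{X7} contains no descendant of X6 and blocks every backdoor path.
No other singleton works — e.g. {X8} leaves P1 open — so {X7} is the unique smallest valid adjustment set.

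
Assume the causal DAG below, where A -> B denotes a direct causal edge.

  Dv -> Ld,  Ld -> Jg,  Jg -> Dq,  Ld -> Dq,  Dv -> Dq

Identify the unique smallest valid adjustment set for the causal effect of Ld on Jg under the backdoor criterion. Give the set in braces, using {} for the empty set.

Variables eligible for adjustment (non-descendants of Ld, excluding Ld and Jg): {Dv}.
Backdoor paths from Ld to Jg:
  P1: Ld <- Dv -> Dq <- Jg
Each backdoor path contains an unconditioned collider, so every path is already blocked with the empty conditioning set:
  P1: blocked at collider Dq (neither it nor any descendant is in the conditioning set).
The empty set is therefore the unique smallest valid set.

{}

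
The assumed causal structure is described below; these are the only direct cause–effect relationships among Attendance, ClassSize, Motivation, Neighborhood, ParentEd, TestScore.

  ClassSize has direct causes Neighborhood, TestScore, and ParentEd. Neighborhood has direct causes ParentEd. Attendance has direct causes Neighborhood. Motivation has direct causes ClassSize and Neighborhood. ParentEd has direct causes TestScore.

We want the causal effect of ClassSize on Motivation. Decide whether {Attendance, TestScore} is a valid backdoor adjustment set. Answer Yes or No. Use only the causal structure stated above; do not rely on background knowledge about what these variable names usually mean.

Backdoor paths from ClassSize to Motivation (paths whose first edge points into ClassSize):
  P1: ClassSize <- TestScore -> ParentEd -> Neighborhood -> Motivation
  P2: ClassSize <- ParentEd -> Neighborhood -> Motivation
  P3: ClassSize <- Neighborhood -> Motivation
Condition 1 (no descendant of ClassSize in the set): holds — descendants of ClassSize are {Motivation}; none are in {Attendance, TestScore}.
Condition 2 (every backdoor path blocked by {Attendance, TestScore}):
  P1: blocked at fork node TestScore ∈ conditioning set.
  P2: open — no interior node is in the conditioning set.
  P3: open — no interior node is in the conditioning set.
{Attendance, TestScore} does not satisfy the backdoor criterion.

No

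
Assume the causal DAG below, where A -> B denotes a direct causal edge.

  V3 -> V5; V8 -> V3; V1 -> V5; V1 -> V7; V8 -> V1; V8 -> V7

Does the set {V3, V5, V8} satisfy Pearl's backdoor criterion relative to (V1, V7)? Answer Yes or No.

Backdoor paths from V1 to V7 (paths whose first edge points into V1):
  P1: V1 <- V8 -> V7
Condition 1 (no descendant of V1 in the set): FAILS — V5 is a descendant of V1.
Condition 2 (every backdoor path blocked by {V3, V5, V8}):
  P1: blocked at fork node V8 ∈ conditioning set.
{V3, V5, V8} does not satisfy the backdoor criterion.

No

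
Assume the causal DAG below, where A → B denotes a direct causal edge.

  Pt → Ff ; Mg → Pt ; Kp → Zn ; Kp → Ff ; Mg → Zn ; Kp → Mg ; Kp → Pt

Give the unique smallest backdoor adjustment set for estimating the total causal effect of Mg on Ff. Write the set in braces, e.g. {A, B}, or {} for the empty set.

{Kp}

Variables eligible for adjustment (non-descendants of Mg, excluding Mg and Ff): {Kp}.
Backdoor paths from Mg to Ff:
  P1: Mg <- Kp -> Pt -> Ff
  P2: Mg <- Kp -> Ff
The empty set is not sufficient: P1 (Mg <- Kp -> Pt -> Ff) has no collider blocking it and no conditioned non-collider, so it is open.
Try {Kp}:
  P1: blocked at fork node Kp ∈ conditioning set.
  P2: blocked at fork node Kp ∈ conditioning set.
{Kp} contains no descendant of Mg and blocks every backdoor path.
{Kp} is the unique smallest valid adjustment set.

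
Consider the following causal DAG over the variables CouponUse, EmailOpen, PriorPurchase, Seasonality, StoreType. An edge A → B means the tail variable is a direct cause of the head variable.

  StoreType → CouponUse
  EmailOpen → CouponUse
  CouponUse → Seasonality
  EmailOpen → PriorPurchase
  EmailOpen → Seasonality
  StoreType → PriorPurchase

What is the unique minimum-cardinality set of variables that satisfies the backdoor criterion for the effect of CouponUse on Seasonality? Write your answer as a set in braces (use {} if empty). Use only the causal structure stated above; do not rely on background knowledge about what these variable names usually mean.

Variables eligible for adjustment (non-descendants of CouponUse, excluding CouponUse and Seasonality): {EmailOpen, PriorPurchase, StoreType}.
Backdoor paths from CouponUse to Seasonality:
  P1: CouponUse <- EmailOpen -> Seasonality
  P2: CouponUse <- StoreType -> PriorPurchase <- EmailOpen -> Seasonality
The empty set is not sufficient: P1 (CouponUse <- EmailOpen -> Seasonality) has no collider blocking it and no conditioned non-collider, so it is open.
Try {EmailOpen}:
  P1: blocked at fork node EmailOpen ∈ conditioning set.
  P2: blocked at collider PriorPurchase (neither it nor any descendant is in the conditioning set).
{EmailOpen} contains no descendant of CouponUse and blocks every backdoor path.
No other singleton works — e.g. {StoreType} leaves P1 open — so {EmailOpen} is the unique smallest valid adjustment set.

{EmailOpen}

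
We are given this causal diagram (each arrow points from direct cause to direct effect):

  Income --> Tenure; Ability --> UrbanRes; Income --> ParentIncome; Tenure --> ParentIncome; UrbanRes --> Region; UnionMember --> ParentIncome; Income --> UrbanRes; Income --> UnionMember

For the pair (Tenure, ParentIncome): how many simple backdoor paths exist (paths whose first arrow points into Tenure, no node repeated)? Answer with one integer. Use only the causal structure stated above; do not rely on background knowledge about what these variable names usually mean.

2

A backdoor path from Tenure to ParentIncome is any simple undirected path whose first edge points into Tenure (i.e. leaves Tenure via a parent).
Parents of Tenure: {Income}.
Enumerating:
  P1: Tenure <- Income -> UnionMember -> ParentIncome
  P2: Tenure <- Income -> ParentIncome
That exhausts the simple backdoor paths. Count: 2.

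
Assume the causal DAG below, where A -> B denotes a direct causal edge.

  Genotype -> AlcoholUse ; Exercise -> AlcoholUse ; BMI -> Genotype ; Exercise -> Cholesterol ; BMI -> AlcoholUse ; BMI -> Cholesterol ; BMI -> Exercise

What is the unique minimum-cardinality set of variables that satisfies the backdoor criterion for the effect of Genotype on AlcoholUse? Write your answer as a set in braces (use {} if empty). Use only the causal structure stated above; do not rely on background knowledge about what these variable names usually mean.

{BMI}

Variables eligible for adjustment (non-descendants of Genotype, excluding Genotype and AlcoholUse): {BMI, Cholesterol, Exercise}.
Backdoor paths from Genotype to AlcoholUse:
  P1: Genotype <- BMI -> Exercise -> AlcoholUse
  P2: Genotype <- BMI -> Cholesterol <- Exercise -> AlcoholUse
  P3: Genotype <- BMI -> AlcoholUse
The empty set is not sufficient: P1 (Genotype <- BMI -> Exercise -> AlcoholUse) has no collider blocking it and no conditioned non-collider, so it is open.
Try {BMI}:
  P1: blocked at fork node BMI ∈ conditioning set.
  P2: blocked at fork node BMI ∈ conditioning set.
  P3: blocked at fork node BMI ∈ conditioning set.
{BMI} contains no descendant of Genotype and blocks every backdoor path.
No other singleton works — e.g. {Exercise} leaves P3 open — so {BMI} is the unique smallest valid adjustment set.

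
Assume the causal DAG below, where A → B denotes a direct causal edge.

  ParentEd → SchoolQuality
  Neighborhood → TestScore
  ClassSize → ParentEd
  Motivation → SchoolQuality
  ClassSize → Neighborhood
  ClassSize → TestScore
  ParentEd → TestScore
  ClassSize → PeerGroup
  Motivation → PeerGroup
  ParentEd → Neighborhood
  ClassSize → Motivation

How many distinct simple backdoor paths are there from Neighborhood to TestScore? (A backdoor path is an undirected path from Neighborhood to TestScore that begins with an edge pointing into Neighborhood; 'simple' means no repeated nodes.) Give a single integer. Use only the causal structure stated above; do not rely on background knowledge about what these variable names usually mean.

8

A backdoor path from Neighborhood to TestScore is any simple undirected path whose first edge points into Neighborhood (i.e. leaves Neighborhood via a parent).
Parents of Neighborhood: {ClassSize, ParentEd}.
Enumerating:
  P1: Neighborhood <- ClassSize -> ParentEd -> TestScore
  P2: Neighborhood <- ClassSize -> Motivation -> SchoolQuality <- ParentEd -> TestScore
  P3: Neighborhood <- ClassSize -> PeerGroup <- Motivation -> SchoolQuality <- ParentEd -> TestScore
  P4: Neighborhood <- ClassSize -> TestScore
  P5: Neighborhood <- ParentEd <- ClassSize -> TestScore
  P6: Neighborhood <- ParentEd -> SchoolQuality <- Motivation <- ClassSize -> TestScore
  P7: Neighborhood <- ParentEd -> SchoolQuality <- Motivation -> PeerGroup <- ClassSize -> TestScore
  P8: Neighborhood <- ParentEd -> TestScore
That exhausts the simple backdoor paths. Count: 8.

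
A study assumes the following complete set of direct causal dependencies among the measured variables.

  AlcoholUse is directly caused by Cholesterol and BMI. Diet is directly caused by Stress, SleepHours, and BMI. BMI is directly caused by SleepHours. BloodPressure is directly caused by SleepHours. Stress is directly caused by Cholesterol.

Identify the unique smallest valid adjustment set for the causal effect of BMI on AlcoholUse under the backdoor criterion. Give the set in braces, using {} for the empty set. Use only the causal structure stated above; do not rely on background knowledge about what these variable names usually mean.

{}

Variables eligible for adjustment (non-descendants of BMI, excluding BMI and AlcoholUse): {BloodPressure, Cholesterol, SleepHours, Stress}.
Backdoor paths from BMI to AlcoholUse:
  P1: BMI <- SleepHours -> Diet <- Stress <- Cholesterol -> AlcoholUse
Each backdoor path contains an unconditioned collider, so every path is already blocked with the empty conditioning set:
  P1: blocked at collider Diet (neither it nor any descendant is in the conditioning set).
The empty set is therefore the unique smallest valid set.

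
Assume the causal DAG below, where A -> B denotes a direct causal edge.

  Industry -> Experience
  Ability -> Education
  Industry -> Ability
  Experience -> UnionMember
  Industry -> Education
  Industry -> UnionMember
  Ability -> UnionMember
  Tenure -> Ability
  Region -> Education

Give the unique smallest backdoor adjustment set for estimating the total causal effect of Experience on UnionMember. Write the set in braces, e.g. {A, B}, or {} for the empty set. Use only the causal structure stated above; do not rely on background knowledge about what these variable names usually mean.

Variables eligible for adjustment (non-descendants of Experience, excluding Experience and UnionMember): {Ability, Education, Industry, Region, Tenure}.
Backdoor paths from Experience to UnionMember:
  P1: Experience <- Industry -> Ability -> UnionMember
  P2: Experience <- Industry -> Education <- Ability -> UnionMember
  P3: Experience <- Industry -> UnionMember
The empty set is not sufficient: P1 (Experience <- Industry -> Ability -> UnionMember) has no collider blocking it and no conditioned non-collider, so it is open.
Try {Industry}:
  P1: blocked at fork node Industry ∈ conditioning set.
  P2: blocked at fork node Industry ∈ conditioning set.
  P3: blocked at fork node Industry ∈ conditioning set.
{Industry} contains no descendant of Experience and blocks every backdoor path.
No other singleton works — e.g. {Tenure} leaves P1 open — so {Industry} is the unique smallest valid adjustment set.

{Industry}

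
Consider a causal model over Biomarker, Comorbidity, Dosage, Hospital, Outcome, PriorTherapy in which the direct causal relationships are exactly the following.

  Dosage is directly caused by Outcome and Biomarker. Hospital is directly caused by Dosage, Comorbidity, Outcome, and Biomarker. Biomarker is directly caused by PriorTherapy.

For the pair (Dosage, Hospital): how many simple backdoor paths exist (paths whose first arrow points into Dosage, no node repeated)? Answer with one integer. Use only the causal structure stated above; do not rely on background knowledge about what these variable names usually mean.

2

A backdoor path from Dosage to Hospital is any simple undirected path whose first edge points into Dosage (i.e. leaves Dosage via a parent).
Parents of Dosage: {Biomarker, Outcome}.
Enumerating:
  P1: Dosage <- Biomarker -> Hospital
  P2: Dosage <- Outcome -> Hospital
That exhausts the simple backdoor paths. Count: 2.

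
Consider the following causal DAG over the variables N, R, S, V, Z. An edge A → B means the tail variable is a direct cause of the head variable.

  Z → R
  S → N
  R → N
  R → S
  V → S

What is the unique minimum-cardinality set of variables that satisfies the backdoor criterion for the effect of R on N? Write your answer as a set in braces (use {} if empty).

Variables eligible for adjustment (non-descendants of R, excluding R and N): {V, Z}.
Backdoor paths from R to N:
  (none)
With no backdoor paths the empty set already satisfies the criterion, and it is trivially minimal.

{}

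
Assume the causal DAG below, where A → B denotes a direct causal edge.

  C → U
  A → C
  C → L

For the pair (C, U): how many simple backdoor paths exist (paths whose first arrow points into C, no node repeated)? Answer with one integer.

A backdoor path from C to U is any simple undirected path whose first edge points into C (i.e. leaves C via a parent).
Parents of C: {A}.
No simple path from any parent of C reaches U without revisiting C, so there are no backdoor paths.

0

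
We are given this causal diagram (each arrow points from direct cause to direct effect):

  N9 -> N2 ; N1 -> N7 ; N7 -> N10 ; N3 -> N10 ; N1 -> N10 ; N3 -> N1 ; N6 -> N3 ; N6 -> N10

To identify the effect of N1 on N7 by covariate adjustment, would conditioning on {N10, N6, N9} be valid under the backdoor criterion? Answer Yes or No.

Backdoor paths from N1 to N7 (paths whose first edge points into N1):
  P1: N1 <- N3 <- N6 -> N10 <- N7
  P2: N1 <- N3 -> N10 <- N7
Condition 1 (no descendant of N1 in the set): FAILS — N10 is a descendant of N1.
Condition 2 (every backdoor path blocked by {N10, N6, N9}):
  P1: blocked at fork node N6 ∈ conditioning set.
  P2: open — collider(s) N10 are conditioned on (or have a conditioned descendant) and no non-collider on the path is in the set.
{N10, N6, N9} does not satisfy the backdoor criterion.

No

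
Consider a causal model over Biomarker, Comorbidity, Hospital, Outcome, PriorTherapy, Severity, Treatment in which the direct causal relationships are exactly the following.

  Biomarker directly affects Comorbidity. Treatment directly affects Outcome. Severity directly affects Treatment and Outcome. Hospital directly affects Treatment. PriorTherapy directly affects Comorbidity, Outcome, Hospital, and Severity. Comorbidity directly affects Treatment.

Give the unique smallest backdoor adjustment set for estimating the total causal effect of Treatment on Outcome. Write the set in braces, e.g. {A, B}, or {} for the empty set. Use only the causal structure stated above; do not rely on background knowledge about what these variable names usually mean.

Variables eligible for adjustment (non-descendants of Treatment, excluding Treatment and Outcome): {Biomarker, Comorbidity, Hospital, PriorTherapy, Severity}.
Backdoor paths from Treatment to Outcome:
  P1: Treatment <- Hospital <- PriorTherapy -> Severity -> Outcome
  P2: Treatment <- Hospital <- PriorTherapy -> Outcome
  P3: Treatment <- Severity <- PriorTherapy -> Outcome
  P4: Treatment <- Severity -> Outcome
  P5: Treatment <- Comorbidity <- PriorTherapy -> Severity -> Outcome
  P6: Treatment <- Comorbidity <- PriorTherapy -> Outcome
The empty set is not sufficient: P1 (Treatment <- Hospital <- PriorTherapy -> Severity -> Outcome) has no collider blocking it and no conditioned non-collider, so it is open.
Try {PriorTherapy, Severity}:
  P1: blocked at fork node PriorTherapy ∈ conditioning set.
  P2: blocked at fork node PriorTherapy ∈ conditioning set.
  P3: blocked at chain node Severity ∈ conditioning set.
  P4: blocked at fork node Severity ∈ conditioning set.
  P5: blocked at fork node PriorTherapy ∈ conditioning set.
  P6: blocked at fork node PriorTherapy ∈ conditioning set.
{PriorTherapy, Severity} contains no descendant of Treatment and blocks every backdoor path.
Every element of {PriorTherapy, Severity} is needed (dropping PriorTherapy leaves P2 open; dropping Severity leaves P4 open), so no proper subset is valid.
Among all size-2 subsets of the eligible variables, only {PriorTherapy, Severity} blocks every backdoor path, so it is the unique smallest valid adjustment set.

{PriorTherapy, Severity}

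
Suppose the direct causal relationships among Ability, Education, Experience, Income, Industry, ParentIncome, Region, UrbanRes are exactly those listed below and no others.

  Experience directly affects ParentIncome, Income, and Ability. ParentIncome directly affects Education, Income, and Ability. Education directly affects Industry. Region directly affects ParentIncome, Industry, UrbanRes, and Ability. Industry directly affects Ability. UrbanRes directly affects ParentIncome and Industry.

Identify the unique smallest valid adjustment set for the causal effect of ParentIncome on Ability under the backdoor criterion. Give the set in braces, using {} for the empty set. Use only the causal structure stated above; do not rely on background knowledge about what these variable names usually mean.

{Experience, Region, UrbanRes}

Variables eligible for adjustment (non-descendants of ParentIncome, excluding ParentIncome and Ability): {Experience, Region, UrbanRes}.
Backdoor paths from ParentIncome to Ability:
  P1: ParentIncome <- Region -> UrbanRes -> Industry -> Ability
  P2: ParentIncome <- Region -> Industry -> Ability
  P3: ParentIncome <- Region -> Ability
  P4: ParentIncome <- Experience -> Ability
  P5: ParentIncome <- UrbanRes <- Region -> Industry -> Ability
  P6: ParentIncome <- UrbanRes <- Region -> Ability
  P7: ParentIncome <- UrbanRes -> Industry <- Region -> Ability
  P8: ParentIncome <- UrbanRes -> Industry -> Ability
The empty set is not sufficient: P1 (ParentIncome <- Region -> UrbanRes -> Industry -> Ability) has no collider blocking it and no conditioned non-collider, so it is open.
Try {Experience, Region, UrbanRes}:
  P1: blocked at fork node Region ∈ conditioning set.
  P2: blocked at fork node Region ∈ conditioning set.
  P3: blocked at fork node Region ∈ conditioning set.
  P4: blocked at fork node Experience ∈ conditioning set.
  P5: blocked at chain node UrbanRes ∈ conditioning set.
  P6: blocked at chain node UrbanRes ∈ conditioning set.
  P7: blocked at fork node UrbanRes ∈ conditioning set.
  P8: blocked at fork node UrbanRes ∈ conditioning set.
{Experience, Region, UrbanRes} contains no descendant of ParentIncome and blocks every backdoor path.
Every element of {Experience, Region, UrbanRes} is needed (dropping Experience leaves P4 open; dropping Region leaves P2 open; dropping UrbanRes leaves P8 open), so no proper subset is valid.
Among all size-3 subsets of the eligible variables, only {Experience, Region, UrbanRes} blocks every backdoor path, so it is the unique smallest valid adjustment set.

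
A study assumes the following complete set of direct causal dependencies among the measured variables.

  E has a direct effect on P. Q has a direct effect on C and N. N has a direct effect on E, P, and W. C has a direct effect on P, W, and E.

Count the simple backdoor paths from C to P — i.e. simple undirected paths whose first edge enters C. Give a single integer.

A backdoor path from C to P is any simple undirected path whose first edge points into C (i.e. leaves C via a parent).
Parents of C: {Q}.
Enumerating:
  P1: C <- Q -> N -> E -> P
  P2: C <- Q -> N -> P
That exhausts the simple backdoor paths. Count: 2.

2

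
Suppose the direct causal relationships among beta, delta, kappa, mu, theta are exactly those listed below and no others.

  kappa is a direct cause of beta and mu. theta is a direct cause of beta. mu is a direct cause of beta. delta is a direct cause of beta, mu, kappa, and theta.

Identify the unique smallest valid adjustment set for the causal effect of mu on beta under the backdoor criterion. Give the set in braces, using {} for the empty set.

{delta, kappa}

Variables eligible for adjustment (non-descendants of mu, excluding mu and beta): {delta, kappa, theta}.
Backdoor paths from mu to beta:
  P1: mu <- delta -> kappa -> beta
  P2: mu <- delta -> theta -> beta
  P3: mu <- delta -> beta
  P4: mu <- kappa <- delta -> theta -> beta
  P5: mu <- kappa <- delta -> beta
  P6: mu <- kappa -> beta
The empty set is not sufficient: P1 (mu <- delta -> kappa -> beta) has no collider blocking it and no conditioned non-collider, so it is open.
Try {delta, kappa}:
  P1: blocked at fork node delta ∈ conditioning set.
  P2: blocked at fork node delta ∈ conditioning set.
  P3: blocked at fork node delta ∈ conditioning set.
  P4: blocked at chain node kappa ∈ conditioning set.
  P5: blocked at chain node kappa ∈ conditioning set.
  P6: blocked at fork node kappa ∈ conditioning set.
{delta, kappa} contains no descendant of mu and blocks every backdoor path.
Every element of {delta, kappa} is needed (dropping delta leaves P2 open; dropping kappa leaves P6 open), so no proper subset is valid.
Among all size-2 subsets of the eligible variables, only {delta, kappa} blocks every backdoor path, so it is the unique smallest valid adjustment set.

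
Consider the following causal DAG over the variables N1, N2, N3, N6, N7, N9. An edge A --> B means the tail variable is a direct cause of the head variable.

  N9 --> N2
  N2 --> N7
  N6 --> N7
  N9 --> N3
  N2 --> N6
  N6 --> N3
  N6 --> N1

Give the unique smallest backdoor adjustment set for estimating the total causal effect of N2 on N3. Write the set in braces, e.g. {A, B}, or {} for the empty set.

Variables eligible for adjustment (non-descendants of N2, excluding N2 and N3): {N9}.
Backdoor paths from N2 to N3:
  P1: N2 <- N9 -> N3
The empty set is not sufficient: P1 (N2 <- N9 -> N3) has no collider blocking it and no conditioned non-collider, so it is open.
Try {N9}:
  P1: blocked at fork node N9 ∈ conditioning set.
{N9} contains no descendant of N2 and blocks every backdoor path.
{N9} is the unique smallest valid adjustment set.

{N9}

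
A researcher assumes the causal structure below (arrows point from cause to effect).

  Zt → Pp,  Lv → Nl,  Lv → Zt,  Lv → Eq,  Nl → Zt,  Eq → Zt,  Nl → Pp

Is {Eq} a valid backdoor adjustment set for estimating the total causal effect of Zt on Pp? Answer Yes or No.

No

Backdoor paths from Zt to Pp (paths whose first edge points into Zt):
  P1: Zt <- Lv -> Nl -> Pp
  P2: Zt <- Eq <- Lv -> Nl -> Pp
  P3: Zt <- Nl -> Pp
Condition 1 (no descendant of Zt in the set): holds — descendants of Zt are {Pp}; none are in {Eq}.
Condition 2 (every backdoor path blocked by {Eq}):
  P1: open — no interior node is in the conditioning set.
  P2: blocked at chain node Eq ∈ conditioning set.
  P3: open — no interior node is in the conditioning set.
{Eq} does not satisfy the backdoor criterion.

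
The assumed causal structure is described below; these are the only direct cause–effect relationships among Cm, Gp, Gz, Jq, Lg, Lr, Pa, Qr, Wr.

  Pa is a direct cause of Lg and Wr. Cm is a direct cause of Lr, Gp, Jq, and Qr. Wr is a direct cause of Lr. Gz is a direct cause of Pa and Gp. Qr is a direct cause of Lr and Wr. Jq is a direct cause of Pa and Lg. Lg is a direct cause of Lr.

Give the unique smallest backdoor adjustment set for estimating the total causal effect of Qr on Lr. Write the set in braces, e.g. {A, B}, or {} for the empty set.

{Cm}

Variables eligible for adjustment (non-descendants of Qr, excluding Qr and Lr): {Cm, Gp, Gz, Jq, Lg, Pa}.
Backdoor paths from Qr to Lr:
  P1: Qr <- Cm -> Jq -> Pa -> Lg -> Lr
  P2: Qr <- Cm -> Jq -> Pa -> Wr -> Lr
  P3: Qr <- Cm -> Jq -> Lg <- Pa -> Wr -> Lr
  P4: Qr <- Cm -> Jq -> Lg -> Lr
  P5: Qr <- Cm -> Lr
  P6: Qr <- Cm -> Gp <- Gz -> Pa <- Jq -> Lg -> Lr
  P7: Qr <- Cm -> Gp <- Gz -> Pa -> Lg -> Lr
  P8: Qr <- Cm -> Gp <- Gz -> Pa -> Wr -> Lr
The empty set is not sufficient: P1 (Qr <- Cm -> Jq -> Pa -> Lg -> Lr) has no collider blocking it and no conditioned non-collider, so it is open.
Try {Cm}:
  P1: blocked at fork node Cm ∈ conditioning set.
  P2: blocked at fork node Cm ∈ conditioning set.
  P3: blocked at fork node Cm ∈ conditioning set.
  P4: blocked at fork node Cm ∈ conditioning set.
  P5: blocked at fork node Cm ∈ conditioning set.
  P6: blocked at fork node Cm ∈ conditioning set.
  P7: blocked at fork node Cm ∈ conditioning set.
  P8: blocked at fork node Cm ∈ conditioning set.
{Cm} contains no descendant of Qr and blocks every backdoor path.
No other singleton works — e.g. {Gz} leaves P1 open — so {Cm} is the unique smallest valid adjustment set.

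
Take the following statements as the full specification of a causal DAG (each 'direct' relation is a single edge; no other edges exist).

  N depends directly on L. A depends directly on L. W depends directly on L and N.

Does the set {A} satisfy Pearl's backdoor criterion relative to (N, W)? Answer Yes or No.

Backdoor paths from N to W (paths whose first edge points into N):
  P1: N <- L -> W
Condition 1 (no descendant of N in the set): holds — descendants of N are {W}; none are in {A}.
Condition 2 (every backdoor path blocked by {A}):
  P1: open — no interior node is in the conditioning set.
{A} does not satisfy the backdoor criterion.

No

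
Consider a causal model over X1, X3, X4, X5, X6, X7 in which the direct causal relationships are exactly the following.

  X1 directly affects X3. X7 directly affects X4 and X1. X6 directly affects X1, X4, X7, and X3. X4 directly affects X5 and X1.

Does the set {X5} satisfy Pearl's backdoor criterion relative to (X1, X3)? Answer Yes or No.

Backdoor paths from X1 to X3 (paths whose first edge points into X1):
  P1: X1 <- X6 -> X3
  P2: X1 <- X7 <- X6 -> X3
  P3: X1 <- X7 -> X4 <- X6 -> X3
  P4: X1 <- X4 <- X6 -> X3
  P5: X1 <- X4 <- X7 <- X6 -> X3
Condition 1 (no descendant of X1 in the set): holds — descendants of X1 are {X3}; none are in {X5}.
Condition 2 (every backdoor path blocked by {X5}):
  P1: open — no interior node is in the conditioning set.
  P2: open — no interior node is in the conditioning set.
  P3: open — collider(s) X4 are conditioned on (or have a conditioned descendant) and no non-collider on the path is in the set.
  P4: open — no interior node is in the conditioning set.
  P5: open — no interior node is in the conditioning set.
{X5} does not satisfy the backdoor criterion.

No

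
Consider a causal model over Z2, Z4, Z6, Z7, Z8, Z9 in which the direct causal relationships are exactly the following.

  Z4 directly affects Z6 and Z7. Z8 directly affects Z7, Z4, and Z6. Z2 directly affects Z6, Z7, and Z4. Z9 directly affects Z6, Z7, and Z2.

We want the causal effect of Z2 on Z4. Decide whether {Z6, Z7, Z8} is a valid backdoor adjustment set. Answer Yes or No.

Backdoor paths from Z2 to Z4 (paths whose first edge points into Z2):
  P1: Z2 <- Z9 -> Z6 <- Z8 -> Z4
  P2: Z2 <- Z9 -> Z6 <- Z8 -> Z7 <- Z4
  P3: Z2 <- Z9 -> Z6 <- Z4
  P4: Z2 <- Z9 -> Z7 <- Z8 -> Z4
  P5: Z2 <- Z9 -> Z7 <- Z8 -> Z6 <- Z4
  P6: Z2 <- Z9 -> Z7 <- Z4
Condition 1 (no descendant of Z2 in the set): FAILS — Z6 and Z7 are descendants of Z2.
Condition 2 (every backdoor path blocked by {Z6, Z7, Z8}):
  P1: blocked at fork node Z8 ∈ conditioning set.
  P2: blocked at fork node Z8 ∈ conditioning set.
  P3: open — collider(s) Z6 are conditioned on (or have a conditioned descendant) and no non-collider on the path is in the set.
  P4: blocked at fork node Z8 ∈ conditioning set.
  P5: blocked at fork node Z8 ∈ conditioning set.
  P6: open — collider(s) Z7 are conditioned on (or have a conditioned descendant) and no non-collider on the path is in the set.
{Z6, Z7, Z8} does not satisfy the backdoor criterion.

No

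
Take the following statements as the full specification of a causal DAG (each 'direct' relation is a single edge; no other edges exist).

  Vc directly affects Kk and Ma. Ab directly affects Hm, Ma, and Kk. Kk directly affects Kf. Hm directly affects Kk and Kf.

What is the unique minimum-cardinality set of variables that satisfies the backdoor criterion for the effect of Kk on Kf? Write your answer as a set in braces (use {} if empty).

{Hm}

Variables eligible for adjustment (non-descendants of Kk, excluding Kk and Kf): {Ab, Hm, Ma, Vc}.
Backdoor paths from Kk to Kf:
  P1: Kk <- Vc -> Ma <- Ab -> Hm -> Kf
  P2: Kk <- Ab -> Hm -> Kf
  P3: Kk <- Hm -> Kf
The empty set is not sufficient: P2 (Kk <- Ab -> Hm -> Kf) has no collider blocking it and no conditioned non-collider, so it is open.
Try {Hm}:
  P1: blocked at collider Ma (neither it nor any descendant is in the conditioning set).
  P2: blocked at chain node Hm ∈ conditioning set.
  P3: blocked at fork node Hm ∈ conditioning set.
{Hm} contains no descendant of Kk and blocks every backdoor path.
No other singleton works — e.g. {Vc} leaves P2 open — so {Hm} is the unique smallest valid adjustment set.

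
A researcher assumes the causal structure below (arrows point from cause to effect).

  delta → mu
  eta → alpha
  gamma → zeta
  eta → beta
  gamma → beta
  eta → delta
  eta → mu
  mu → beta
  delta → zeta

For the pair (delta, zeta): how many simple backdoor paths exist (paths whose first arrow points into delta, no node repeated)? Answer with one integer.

2

A backdoor path from delta to zeta is any simple undirected path whose first edge points into delta (i.e. leaves delta via a parent).
Parents of delta: {eta}.
Enumerating:
  P1: delta <- eta -> mu -> beta <- gamma -> zeta
  P2: delta <- eta -> beta <- gamma -> zeta
That exhausts the simple backdoor paths. Count: 2.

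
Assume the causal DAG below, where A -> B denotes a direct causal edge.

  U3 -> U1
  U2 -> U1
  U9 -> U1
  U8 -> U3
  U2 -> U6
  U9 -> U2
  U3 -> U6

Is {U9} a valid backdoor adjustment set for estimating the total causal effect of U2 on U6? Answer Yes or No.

Yes

Backdoor paths from U2 to U6 (paths whose first edge points into U2):
  P1: U2 <- U9 -> U1 <- U3 -> U6
Condition 1 (no descendant of U2 in the set): holds — descendants of U2 are {U1, U6}; none are in {U9}.
Condition 2 (every backdoor path blocked by {U9}):
  P1: blocked at fork node U9 ∈ conditioning set.
{U9} satisfies the backdoor criterion.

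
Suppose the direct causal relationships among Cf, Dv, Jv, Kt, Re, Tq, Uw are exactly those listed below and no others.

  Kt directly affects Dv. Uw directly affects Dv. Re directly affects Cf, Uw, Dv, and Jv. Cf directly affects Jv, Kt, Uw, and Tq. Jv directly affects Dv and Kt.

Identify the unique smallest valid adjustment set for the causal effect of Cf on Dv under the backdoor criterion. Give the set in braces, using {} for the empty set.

Variables eligible for adjustment (non-descendants of Cf, excluding Cf and Dv): {Re}.
Backdoor paths from Cf to Dv:
  P1: Cf <- Re -> Jv -> Kt -> Dv
  P2: Cf <- Re -> Jv -> Dv
  P3: Cf <- Re -> Uw -> Dv
  P4: Cf <- Re -> Dv
The empty set is not sufficient: P1 (Cf <- Re -> Jv -> Kt -> Dv) has no collider blocking it and no conditioned non-collider, so it is open.
Try {Re}:
  P1: blocked at fork node Re ∈ conditioning set.
  P2: blocked at fork node Re ∈ conditioning set.
  P3: blocked at fork node Re ∈ conditioning set.
  P4: blocked at fork node Re ∈ conditioning set.
{Re} contains no descendant of Cf and blocks every backdoor path.
{Re} is the unique smallest valid adjustment set.

{Re}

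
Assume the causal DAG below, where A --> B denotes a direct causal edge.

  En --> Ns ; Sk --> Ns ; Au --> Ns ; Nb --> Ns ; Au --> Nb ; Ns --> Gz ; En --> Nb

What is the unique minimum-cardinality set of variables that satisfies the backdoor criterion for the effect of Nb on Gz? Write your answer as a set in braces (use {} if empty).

{Au, En}

Variables eligible for adjustment (non-descendants of Nb, excluding Nb and Gz): {Au, En, Sk}.
Backdoor paths from Nb to Gz:
  P1: Nb <- Au -> Ns -> Gz
  P2: Nb <- En -> Ns -> Gz
The empty set is not sufficient: P1 (Nb <- Au -> Ns -> Gz) has no collider blocking it and no conditioned non-collider, so it is open.
Try {Au, En}:
  P1: blocked at fork node Au ∈ conditioning set.
  P2: blocked at fork node En ∈ conditioning set.
{Au, En} contains no descendant of Nb and blocks every backdoor path.
Every element of {Au, En} is needed (dropping Au leaves P1 open; dropping En leaves P2 open), so no proper subset is valid.
Among all size-2 subsets of the eligible variables, only {Au, En} blocks every backdoor path, so it is the unique smallest valid adjustment set.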